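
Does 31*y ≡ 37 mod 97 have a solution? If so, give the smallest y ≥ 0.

gcd(31, 97) = 1, so a unique solution mod 97 exists.
31⁻¹ ≡ 72 (mod 97).
y ≡ 72*37 ≡ 45 (mod 97).

45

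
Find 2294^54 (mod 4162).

Using repeated squaring:
54 in binary is 110110, i.e. 54 = 32 + 16 + 4 + 2.
2294^1 ≡ 2294 (mod 4162)
2294^2 ≡ 2294^2 = 5262436 ≡ 1668 (mod 4162)
2294^4 ≡ 1668^2 = 2782224 ≡ 2008 (mod 4162)
2294^8 ≡ 2008^2 = 4032064 ≡ 3248 (mod 4162)
2294^16 ≡ 3248^2 = 10549504 ≡ 2996 (mod 4162)
2294^32 ≡ 2996^2 = 8976016 ≡ 2744 (mod 4162)
2294^54 = 2294^32 * 2294^16 * 2294^4 * 2294^2 ≡ 2744 * 2996 * 2008 * 1668 (mod 4162).
Accumulate the product:
2744 * 2996 = 8221024 ≡ 1074
1074 * 2008 = 2156592 ≡ 676
676 * 1668 = 1127568 ≡ 3828

3828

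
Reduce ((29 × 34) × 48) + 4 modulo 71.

29 × 34 = 986 ≡ 63 (mod 71)
63 × 48 = 3024 ≡ 42 (mod 71)
42 + 4 = 46

46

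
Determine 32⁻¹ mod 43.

39

By the extended Euclidean algorithm:
43 = 1×32 + 11
32 = 2×11 + 10
11 = 1×10 + 1
10 = 10×1 + 0
gcd(32, 43) = 1, so the inverse exists.
Back-substitute for 1:
1 = 1×11 − 1×10
  = −1×32 + 3×11
  = 3×43 − 4×32
So 32⁻¹ ≡ −4 ≡ 39 (mod 43).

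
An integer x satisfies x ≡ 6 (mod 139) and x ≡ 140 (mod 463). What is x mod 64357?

139⁻¹ mod 463: 139·10 ≡ 1 (mod 463), so 139⁻¹ ≡ 10.
x = 6 + 139·((140 − 6)·10 mod 463) = 6 + 139·414 = 57552.

57552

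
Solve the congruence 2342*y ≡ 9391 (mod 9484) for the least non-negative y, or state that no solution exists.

no solution

gcd(2342, 9484) = 2, and 2 does not divide 9391.
So the congruence has no solution.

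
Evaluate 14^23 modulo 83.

79

23 in binary is 10111, i.e. 23 = 16 + 4 + 2 + 1.
14^1 ≡ 14 (mod 83)
14^2 ≡ 14^2 = 196 ≡ 30 (mod 83)
14^4 ≡ 30^2 = 900 ≡ 70 (mod 83)
14^8 ≡ 70^2 = 4900 ≡ 3 (mod 83)
14^16 ≡ 3^2 = 9 (mod 83)
14^23 = 14^16 × 14^4 × 14^2 × 14^1 ≡ 9 × 70 × 30 × 14 (mod 83).
Accumulate the product:
9 × 70 = 630 ≡ 49
49 × 30 = 1470 ≡ 59
59 × 14 = 826 ≡ 79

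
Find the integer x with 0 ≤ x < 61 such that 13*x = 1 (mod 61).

Apply the Euclidean algorithm and back-substitute:
61 = 4×13 + 9
13 = 1×9 + 4
9 = 2×4 + 1
4 = 4×1 + 0
gcd(13, 61) = 1, so the inverse exists.
Back-substitute for 1:
1 = 1×9 − 2×4
  = −2×13 + 3×9
  = 3×61 − 14×13
So 13⁻¹ ≡ −14 ≡ 47 (mod 61).

47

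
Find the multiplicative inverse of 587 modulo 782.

393

782 = 1×587 + 195
587 = 3×195 + 2
195 = 97×2 + 1
2 = 2×1 + 0
gcd(587, 782) = 1, so the inverse exists.
Back-substitute for 1:
1 = 1×195 − 97×2
  = −97×587 + 292×195
  = 292×782 − 389×587
So 587⁻¹ ≡ −389 ≡ 393 (mod 782).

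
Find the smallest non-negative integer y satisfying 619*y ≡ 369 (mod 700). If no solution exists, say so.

151

gcd(619, 700) = 1, so a unique solution mod 700 exists.
619⁻¹ ≡ 579 (mod 700).
y ≡ 579*369 ≡ 151 (mod 700).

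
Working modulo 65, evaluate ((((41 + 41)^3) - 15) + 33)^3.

51

41 + 41 = 82 ≡ 17 (mod 65)
(17)^3 ≡ 38 (mod 65)
38 - 15 = 23
23 + 33 = 56
(56)^3 ≡ 51 (mod 65)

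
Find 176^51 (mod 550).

176

Using repeated squaring:
51 in binary is 110011, i.e. 51 = 32 + 16 + 2 + 1.
176^1 ≡ 176 (mod 550)
176^2 ≡ 176^2 = 30976 ≡ 176 (mod 550)
176^4 ≡ 176^2 = 30976 ≡ 176 (mod 550)
176^8 ≡ 176^2 = 30976 ≡ 176 (mod 550)
176^16 ≡ 176^2 = 30976 ≡ 176 (mod 550)
176^32 ≡ 176^2 = 30976 ≡ 176 (mod 550)
176^51 = 176^32 · 176^16 · 176^2 · 176^1 ≡ 176 · 176 · 176 · 176 (mod 550).
Accumulate the product:
176 · 176 = 30976 ≡ 176
176 · 176 = 30976 ≡ 176
176 · 176 = 30976 ≡ 176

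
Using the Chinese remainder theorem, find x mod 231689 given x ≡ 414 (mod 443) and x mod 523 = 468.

52245

443⁻¹ mod 523: 443×438 ≡ 1 (mod 523), so 443⁻¹ ≡ 438.
x = 414 + 443×((468 − 414)×438 mod 523) = 414 + 443×117 = 52245.
Check: 52245 mod 443 = 414, 52245 mod 523 = 468. ✓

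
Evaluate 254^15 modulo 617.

Compute successive squares:
254^1 ≡ 254 (mod 617)
254^2 ≡ 254^2 = 64516 ≡ 348 (mod 617)
254^4 ≡ 348^2 = 121104 ≡ 172 (mod 617)
254^8 ≡ 172^2 = 29584 ≡ 585 (mod 617)
254^15 = 254^8 * 254^4 * 254^2 * 254^1 ≡ 585 * 172 * 348 * 254 (mod 617).
Accumulate the product:
585 * 172 = 100620 ≡ 49
49 * 348 = 17052 ≡ 393
393 * 254 = 99822 ≡ 485

485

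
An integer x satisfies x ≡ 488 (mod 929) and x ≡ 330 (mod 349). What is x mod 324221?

929⁻¹ mod 349: 929×139 ≡ 1 (mod 349), so 929⁻¹ ≡ 139.
x = 488 + 929×((330 − 488)×139 mod 349) = 488 + 929×25 = 23713.
Check: 23713 mod 929 = 488, 23713 mod 349 = 330. ✓

23713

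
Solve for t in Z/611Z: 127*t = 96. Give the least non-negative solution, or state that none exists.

20

gcd(127, 611) = 1, so a unique solution mod 611 exists.
127⁻¹ ≡ 433 (mod 611).
t ≡ 433*96 ≡ 20 (mod 611).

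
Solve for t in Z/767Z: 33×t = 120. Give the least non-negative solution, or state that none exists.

422

gcd(33, 767) = 1, so a unique solution mod 767 exists.
33⁻¹ ≡ 93 (mod 767).
t ≡ 93×120 ≡ 422 (mod 767).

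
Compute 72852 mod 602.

10

72852 = 121×602 + 10, so 72852 ≡ 10 (mod 602).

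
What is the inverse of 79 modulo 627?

627 = 7·79 + 74
79 = 1·74 + 5
74 = 14·5 + 4
5 = 1·4 + 1
4 = 4·1 + 0
gcd(79, 627) = 1, so the inverse exists.
Back-substitute for 1:
1 = 1·5 − 1·4
  = −1·74 + 15·5
  = 15·79 − 16·74
  = −16·627 + 127·79
So 79⁻¹ ≡ 127 (mod 627).

127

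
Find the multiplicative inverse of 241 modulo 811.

599

Apply the Euclidean algorithm and back-substitute:
811 = 3×241 + 88
241 = 2×88 + 65
88 = 1×65 + 23
65 = 2×23 + 19
23 = 1×19 + 4
19 = 4×4 + 3
4 = 1×3 + 1
3 = 3×1 + 0
gcd(241, 811) = 1, so the inverse exists.
Back-substitute for 1:
1 = 1×4 − 1×3
  = −1×19 + 5×4
  = 5×23 − 6×19
  = −6×65 + 17×23
  = 17×88 − 23×65
  = −23×241 + 63×88
  = 63×811 − 212×241
So 241⁻¹ ≡ −212 ≡ 599 (mod 811).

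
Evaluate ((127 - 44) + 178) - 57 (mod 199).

5

127 - 44 = 83
83 + 178 = 261 ≡ 62 (mod 199)
62 - 57 = 5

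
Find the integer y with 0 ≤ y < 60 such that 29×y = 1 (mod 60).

By the extended Euclidean algorithm:
60 = 2×29 + 2
29 = 14×2 + 1
2 = 2×1 + 0
gcd(29, 60) = 1, so the inverse exists.
Bézout: 1 = −14×60 + 29×29.
So 29⁻¹ ≡ 29 (mod 60).

29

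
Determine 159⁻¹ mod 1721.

1537

1721 = 10*159 + 131
159 = 1*131 + 28
131 = 4*28 + 19
28 = 1*19 + 9
19 = 2*9 + 1
9 = 9*1 + 0
gcd(159, 1721) = 1, so the inverse exists.
Bézout: 1 = 17*1721 − 184*159.
So 159⁻¹ ≡ −184 ≡ 1537 (mod 1721).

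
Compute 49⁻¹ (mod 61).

5

By the extended Euclidean algorithm:
61 = 1×49 + 12
49 = 4×12 + 1
12 = 12×1 + 0
gcd(49, 61) = 1, so the inverse exists.
Bézout: 1 = −4×61 + 5×49.
So 49⁻¹ ≡ 5 (mod 61).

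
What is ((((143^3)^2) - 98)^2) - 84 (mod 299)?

(143)^3 ≡ 286 (mod 299)
(286)^2 ≡ 169 (mod 299)
169 - 98 = 71
(71)^2 ≡ 257 (mod 299)
257 - 84 = 173

173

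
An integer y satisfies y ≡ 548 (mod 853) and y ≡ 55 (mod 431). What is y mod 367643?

853⁻¹ mod 431: 853·383 ≡ 1 (mod 431), so 853⁻¹ ≡ 383.
y = 548 + 853·((55 − 548)·383 mod 431) = 548 + 853·390 = 333218.
Check: 333218 mod 853 = 548, 333218 mod 431 = 55. ✓

333218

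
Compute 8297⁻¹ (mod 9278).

Apply the Euclidean algorithm and back-substitute:
9278 = 1×8297 + 981
8297 = 8×981 + 449
981 = 2×449 + 83
449 = 5×83 + 34
83 = 2×34 + 15
34 = 2×15 + 4
15 = 3×4 + 3
4 = 1×3 + 1
3 = 3×1 + 0
gcd(8297, 9278) = 1, so the inverse exists.
Back-substitute for 1:
1 = 1×4 − 1×3
  = −1×15 + 4×4
  = 4×34 − 9×15
  = −9×83 + 22×34
  = 22×449 − 119×83
  = −119×981 + 260×449
  = 260×8297 − 2199×981
  = −2199×9278 + 2459×8297
So 8297⁻¹ ≡ 2459 (mod 9278).

2459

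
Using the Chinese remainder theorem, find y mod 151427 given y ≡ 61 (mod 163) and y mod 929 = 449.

122148

163⁻¹ mod 929: 163·57 ≡ 1 (mod 929), so 163⁻¹ ≡ 57.
y = 61 + 163·((449 − 61)·57 mod 929) = 61 + 163·749 = 122148.
Check: 122148 mod 163 = 61, 122148 mod 929 = 449. ✓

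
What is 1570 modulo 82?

12

1570 = 19·82 + 12, so 1570 ≡ 12 (mod 82).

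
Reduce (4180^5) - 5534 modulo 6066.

2492

(4180)^5 ≡ 1960 (mod 6066)
1960 - 5534 = -3574 ≡ 2492 (mod 6066)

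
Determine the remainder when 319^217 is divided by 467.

319^1 ≡ 319 (mod 467)
319^2 ≡ 319^2 = 101761 ≡ 422 (mod 467)
319^4 ≡ 422^2 = 178084 ≡ 157 (mod 467)
319^8 ≡ 157^2 = 24649 ≡ 365 (mod 467)
319^16 ≡ 365^2 = 133225 ≡ 130 (mod 467)
319^32 ≡ 130^2 = 16900 ≡ 88 (mod 467)
319^64 ≡ 88^2 = 7744 ≡ 272 (mod 467)
319^128 ≡ 272^2 = 73984 ≡ 198 (mod 467)
319^217 = 319^128 · 319^64 · 319^16 · 319^8 · 319^1 ≡ 198 · 272 · 130 · 365 · 319 (mod 467).
Accumulate the product:
198 · 272 = 53856 ≡ 151
151 · 130 = 19630 ≡ 16
16 · 365 = 5840 ≡ 236
236 · 319 = 75284 ≡ 97

97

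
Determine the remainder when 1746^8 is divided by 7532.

1746^1 ≡ 1746 (mod 7532)
1746^2 ≡ 1746^2 = 3048516 ≡ 5588 (mod 7532)
1746^4 ≡ 5588^2 = 31225744 ≡ 5604 (mod 7532)
1746^8 ≡ 5604^2 = 31404816 ≡ 3908 (mod 7532)
So 1746^8 ≡ 3908 (mod 7532).

3908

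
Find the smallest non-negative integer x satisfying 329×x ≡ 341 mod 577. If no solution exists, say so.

gcd(329, 577) = 1, so a unique solution mod 577 exists.
329⁻¹ ≡ 114 (mod 577).
x ≡ 114×341 ≡ 215 (mod 577).

215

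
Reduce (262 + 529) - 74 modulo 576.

262 + 529 = 791 ≡ 215 (mod 576)
215 - 74 = 141

141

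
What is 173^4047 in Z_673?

4047 in binary is 111111001111, i.e. 4047 = 2048 + 1024 + 512 + 256 + 128 + 64 + 8 + 4 + 2 + 1.
173^1 ≡ 173 (mod 673)
173^2 ≡ 173^2 = 29929 ≡ 317 (mod 673)
173^4 ≡ 317^2 = 100489 ≡ 212 (mod 673)
173^8 ≡ 212^2 = 44944 ≡ 526 (mod 673)
173^16 ≡ 526^2 = 276676 ≡ 73 (mod 673)
173^32 ≡ 73^2 = 5329 ≡ 618 (mod 673)
173^64 ≡ 618^2 = 381924 ≡ 333 (mod 673)
173^128 ≡ 333^2 = 110889 ≡ 517 (mod 673)
173^256 ≡ 517^2 = 267289 ≡ 108 (mod 673)
173^512 ≡ 108^2 = 11664 ≡ 223 (mod 673)
173^1024 ≡ 223^2 = 49729 ≡ 600 (mod 673)
173^2048 ≡ 600^2 = 360000 ≡ 618 (mod 673)
173^4047 = 173^2048 · 173^1024 · 173^512 · 173^256 · 173^128 · 173^64 · 173^8 · 173^4 · 173^2 · 173^1 ≡ 618 · 600 · 223 · 108 · 517 · 333 · 526 · 212 · 317 · 173 (mod 673).
Accumulate the product:
618 · 600 = 370800 ≡ 650
650 · 223 = 144950 ≡ 255
255 · 108 = 27540 ≡ 620
620 · 517 = 320540 ≡ 192
192 · 333 = 63936 ≡ 1
1 · 526 = 526
526 · 212 = 111512 ≡ 467
467 · 317 = 148039 ≡ 652
652 · 173 = 112796 ≡ 405

405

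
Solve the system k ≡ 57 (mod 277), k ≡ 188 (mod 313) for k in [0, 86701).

277⁻¹ mod 313: 277×113 ≡ 1 (mod 313), so 277⁻¹ ≡ 113.
k = 57 + 277×((188 − 57)×113 mod 313) = 57 + 277×92 = 25541.

25541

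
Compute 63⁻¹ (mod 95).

By the extended Euclidean algorithm:
95 = 1·63 + 32
63 = 1·32 + 31
32 = 1·31 + 1
31 = 31·1 + 0
gcd(63, 95) = 1, so the inverse exists.
Back-substitute for 1:
1 = 1·32 − 1·31
  = −1·63 + 2·32
  = 2·95 − 3·63
So 63⁻¹ ≡ −3 ≡ 92 (mod 95).

92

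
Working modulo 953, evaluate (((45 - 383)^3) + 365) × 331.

631

45 - 383 = -338 ≡ 615 (mod 953)
(615)^3 ≡ 135 (mod 953)
135 + 365 = 500
500 × 331 = 165500 ≡ 631 (mod 953)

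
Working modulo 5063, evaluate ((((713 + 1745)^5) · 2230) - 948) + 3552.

1435

713 + 1745 = 2458
(2458)^5 ≡ 642 (mod 5063)
642 · 2230 = 1431660 ≡ 3894 (mod 5063)
3894 - 948 = 2946
2946 + 3552 = 6498 ≡ 1435 (mod 5063)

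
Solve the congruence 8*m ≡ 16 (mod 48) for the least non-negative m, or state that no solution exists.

2

gcd(8, 48) = 8, and 8 | 16, so solutions exist.
Divide through by 8: 1*m mod 6 = 2.
1⁻¹ ≡ 1 (mod 6).
m ≡ 1*2 ≡ 2 (mod 6).
The smallest non-negative solution is m = 2.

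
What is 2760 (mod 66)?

54

2760 = 41·66 + 54, so 2760 ≡ 54 (mod 66).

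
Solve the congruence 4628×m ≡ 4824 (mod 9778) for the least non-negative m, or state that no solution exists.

gcd(4628, 9778) = 2, and 2 | 4824, so solutions exist.
Divide through by 2: 2314×m = 2412 (mod 4889).
2314⁻¹ ≡ 1536 (mod 4889).
m ≡ 1536×2412 ≡ 3859 (mod 4889).
The smallest non-negative solution is m = 3859.

3859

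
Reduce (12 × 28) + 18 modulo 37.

21

12 × 28 = 336 ≡ 3 (mod 37)
3 + 18 = 21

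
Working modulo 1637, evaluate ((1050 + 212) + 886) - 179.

332

1050 + 212 = 1262
1262 + 886 = 2148 ≡ 511 (mod 1637)
511 - 179 = 332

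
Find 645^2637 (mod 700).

225

645^1 ≡ 645 (mod 700)
645^2 ≡ 645^2 = 416025 ≡ 225 (mod 700)
645^4 ≡ 225^2 = 50625 ≡ 225 (mod 700)
645^8 ≡ 225^2 = 50625 ≡ 225 (mod 700)
645^16 ≡ 225^2 = 50625 ≡ 225 (mod 700)
645^32 ≡ 225^2 = 50625 ≡ 225 (mod 700)
645^64 ≡ 225^2 = 50625 ≡ 225 (mod 700)
645^128 ≡ 225^2 = 50625 ≡ 225 (mod 700)
645^256 ≡ 225^2 = 50625 ≡ 225 (mod 700)
645^512 ≡ 225^2 = 50625 ≡ 225 (mod 700)
645^1024 ≡ 225^2 = 50625 ≡ 225 (mod 700)
645^2048 ≡ 225^2 = 50625 ≡ 225 (mod 700)
645^2637 = 645^2048 * 645^512 * 645^64 * 645^8 * 645^4 * 645^1 ≡ 225 * 225 * 225 * 225 * 225 * 645 (mod 700).
Accumulate the product:
225 * 225 = 50625 ≡ 225
225 * 225 = 50625 ≡ 225
225 * 225 = 50625 ≡ 225
225 * 225 = 50625 ≡ 225
225 * 645 = 145125 ≡ 225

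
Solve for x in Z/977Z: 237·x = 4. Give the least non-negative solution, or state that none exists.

gcd(237, 977) = 1, so a unique solution mod 977 exists.
237⁻¹ ≡ 202 (mod 977).
x ≡ 202·4 ≡ 808 (mod 977).

808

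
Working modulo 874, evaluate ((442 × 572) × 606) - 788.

104

442 × 572 = 252824 ≡ 238 (mod 874)
238 × 606 = 144228 ≡ 18 (mod 874)
18 - 788 = -770 ≡ 104 (mod 874)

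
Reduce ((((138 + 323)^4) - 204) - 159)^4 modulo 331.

138 + 323 = 461 ≡ 130 (mod 331)
(130)^4 ≡ 30 (mod 331)
30 - 204 = -174 ≡ 157 (mod 331)
157 - 159 = -2 ≡ 329 (mod 331)
(329)^4 ≡ 16 (mod 331)

16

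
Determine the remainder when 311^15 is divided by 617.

108

By square-and-multiply:
15 in binary is 1111, i.e. 15 = 8 + 4 + 2 + 1.
311^1 ≡ 311 (mod 617)
311^2 ≡ 311^2 = 96721 ≡ 469 (mod 617)
311^4 ≡ 469^2 = 219961 ≡ 309 (mod 617)
311^8 ≡ 309^2 = 95481 ≡ 463 (mod 617)
311^15 = 311^8 * 311^4 * 311^2 * 311^1 ≡ 463 * 309 * 469 * 311 (mod 617).
Accumulate the product:
463 * 309 = 143067 ≡ 540
540 * 469 = 253260 ≡ 290
290 * 311 = 90190 ≡ 108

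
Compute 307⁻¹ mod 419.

Apply the Euclidean algorithm and back-substitute:
419 = 1·307 + 112
307 = 2·112 + 83
112 = 1·83 + 29
83 = 2·29 + 25
29 = 1·25 + 4
25 = 6·4 + 1
4 = 4·1 + 0
gcd(307, 419) = 1, so the inverse exists.
Back-substitute for 1:
1 = 1·25 − 6·4
  = −6·29 + 7·25
  = 7·83 − 20·29
  = −20·112 + 27·83
  = 27·307 − 74·112
  = −74·419 + 101·307
So 307⁻¹ ≡ 101 (mod 419).

101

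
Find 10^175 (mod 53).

49

By square-and-multiply:
175 in binary is 10101111, i.e. 175 = 128 + 32 + 8 + 4 + 2 + 1.
10^1 ≡ 10 (mod 53)
10^2 ≡ 10^2 = 100 ≡ 47 (mod 53)
10^4 ≡ 47^2 = 2209 ≡ 36 (mod 53)
10^8 ≡ 36^2 = 1296 ≡ 24 (mod 53)
10^16 ≡ 24^2 = 576 ≡ 46 (mod 53)
10^32 ≡ 46^2 = 2116 ≡ 49 (mod 53)
10^64 ≡ 49^2 = 2401 ≡ 16 (mod 53)
10^128 ≡ 16^2 = 256 ≡ 44 (mod 53)
10^175 = 10^128 * 10^32 * 10^8 * 10^4 * 10^2 * 10^1 ≡ 44 * 49 * 24 * 36 * 47 * 10 (mod 53).
Accumulate the product:
44 * 49 = 2156 ≡ 36
36 * 24 = 864 ≡ 16
16 * 36 = 576 ≡ 46
46 * 47 = 2162 ≡ 42
42 * 10 = 420 ≡ 49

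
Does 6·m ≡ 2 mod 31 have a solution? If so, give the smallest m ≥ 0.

21

gcd(6, 31) = 1, so a unique solution mod 31 exists.
6⁻¹ ≡ 26 (mod 31).
m ≡ 26·2 ≡ 21 (mod 31).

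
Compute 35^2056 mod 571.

By square-and-multiply:
2056 in binary is 100000001000, i.e. 2056 = 2048 + 8.
35^1 ≡ 35 (mod 571)
35^2 ≡ 35^2 = 1225 ≡ 83 (mod 571)
35^4 ≡ 83^2 = 6889 ≡ 37 (mod 571)
35^8 ≡ 37^2 = 1369 ≡ 227 (mod 571)
35^16 ≡ 227^2 = 51529 ≡ 139 (mod 571)
35^32 ≡ 139^2 = 19321 ≡ 478 (mod 571)
35^64 ≡ 478^2 = 228484 ≡ 84 (mod 571)
35^128 ≡ 84^2 = 7056 ≡ 204 (mod 571)
35^256 ≡ 204^2 = 41616 ≡ 504 (mod 571)
35^512 ≡ 504^2 = 254016 ≡ 492 (mod 571)
35^1024 ≡ 492^2 = 242064 ≡ 531 (mod 571)
35^2048 ≡ 531^2 = 281961 ≡ 458 (mod 571)
35^2056 = 35^2048 × 35^8 ≡ 458 × 227 (mod 571).
458 × 227 = 103966 ≡ 44 (mod 571).

44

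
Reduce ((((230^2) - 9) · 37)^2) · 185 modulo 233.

(230)^2 ≡ 9 (mod 233)
9 - 9 = 0
0 · 37 = 0
(0)^2 ≡ 0 (mod 233)
0 · 185 = 0

0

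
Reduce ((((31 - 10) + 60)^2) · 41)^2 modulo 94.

71

31 - 10 = 21
21 + 60 = 81
(81)^2 ≡ 75 (mod 94)
75 · 41 = 3075 ≡ 67 (mod 94)
(67)^2 ≡ 71 (mod 94)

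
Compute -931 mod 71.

63

-931 = -14*71 + 63, so -931 ≡ 63 (mod 71).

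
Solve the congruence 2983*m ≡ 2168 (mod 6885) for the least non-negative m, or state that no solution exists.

gcd(2983, 6885) = 1, so a unique solution mod 6885 exists.
2983⁻¹ ≡ 457 (mod 6885).
m ≡ 457*2168 ≡ 6221 (mod 6885).

6221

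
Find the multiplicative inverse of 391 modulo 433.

134

Run the extended Euclidean algorithm:
433 = 1×391 + 42
391 = 9×42 + 13
42 = 3×13 + 3
13 = 4×3 + 1
3 = 3×1 + 0
gcd(391, 433) = 1, so the inverse exists.
Bézout: 1 = −121×433 + 134×391.
So 391⁻¹ ≡ 134 (mod 433).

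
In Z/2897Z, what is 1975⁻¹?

575

2897 = 1·1975 + 922
1975 = 2·922 + 131
922 = 7·131 + 5
131 = 26·5 + 1
5 = 5·1 + 0
gcd(1975, 2897) = 1, so the inverse exists.
Bézout: 1 = −392·2897 + 575·1975.
So 1975⁻¹ ≡ 575 (mod 2897).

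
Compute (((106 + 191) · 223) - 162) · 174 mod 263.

13

106 + 191 = 297 ≡ 34 (mod 263)
34 · 223 = 7582 ≡ 218 (mod 263)
218 - 162 = 56
56 · 174 = 9744 ≡ 13 (mod 263)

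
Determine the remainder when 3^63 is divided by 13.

1

63 in binary is 111111, i.e. 63 = 32 + 16 + 8 + 4 + 2 + 1.
3^1 ≡ 3 (mod 13)
3^2 ≡ 3^2 = 9 (mod 13)
3^4 ≡ 9^2 = 81 ≡ 3 (mod 13)
3^8 ≡ 3^2 = 9 (mod 13)
3^16 ≡ 9^2 = 81 ≡ 3 (mod 13)
3^32 ≡ 3^2 = 9 (mod 13)
3^63 = 3^32 × 3^16 × 3^8 × 3^4 × 3^2 × 3^1 ≡ 9 × 3 × 9 × 3 × 9 × 3 (mod 13).
Accumulate the product:
9 × 3 = 27 ≡ 1
1 × 9 = 9
9 × 3 = 27 ≡ 1
1 × 9 = 9
9 × 3 = 27 ≡ 1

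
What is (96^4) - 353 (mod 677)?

(96)^4 ≡ 267 (mod 677)
267 - 353 = -86 ≡ 591 (mod 677)

591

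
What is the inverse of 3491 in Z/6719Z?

2146

By the extended Euclidean algorithm:
6719 = 1*3491 + 3228
3491 = 1*3228 + 263
3228 = 12*263 + 72
263 = 3*72 + 47
72 = 1*47 + 25
47 = 1*25 + 22
25 = 1*22 + 3
22 = 7*3 + 1
3 = 3*1 + 0
gcd(3491, 6719) = 1, so the inverse exists.
Back-substitute for 1:
1 = 1*22 − 7*3
  = −7*25 + 8*22
  = 8*47 − 15*25
  = −15*72 + 23*47
  = 23*263 − 84*72
  = −84*3228 + 1031*263
  = 1031*3491 − 1115*3228
  = −1115*6719 + 2146*3491
So 3491⁻¹ ≡ 2146 (mod 6719).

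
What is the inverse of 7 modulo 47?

47 = 6*7 + 5
7 = 1*5 + 2
5 = 2*2 + 1
2 = 2*1 + 0
gcd(7, 47) = 1, so the inverse exists.
Back-substitute for 1:
1 = 1*5 − 2*2
  = −2*7 + 3*5
  = 3*47 − 20*7
So 7⁻¹ ≡ −20 ≡ 27 (mod 47).

27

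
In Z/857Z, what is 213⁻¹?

By the extended Euclidean algorithm:
857 = 4×213 + 5
213 = 42×5 + 3
5 = 1×3 + 2
3 = 1×2 + 1
2 = 2×1 + 0
gcd(213, 857) = 1, so the inverse exists.
Bézout: 1 = −85×857 + 342×213.
So 213⁻¹ ≡ 342 (mod 857).

342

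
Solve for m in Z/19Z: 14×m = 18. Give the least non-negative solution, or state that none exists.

4

gcd(14, 19) = 1, so a unique solution mod 19 exists.
14⁻¹ ≡ 15 (mod 19).
m ≡ 15×18 ≡ 4 (mod 19).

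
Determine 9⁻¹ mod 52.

By the extended Euclidean algorithm:
52 = 5·9 + 7
9 = 1·7 + 2
7 = 3·2 + 1
2 = 2·1 + 0
gcd(9, 52) = 1, so the inverse exists.
Bézout: 1 = 4·52 − 23·9.
So 9⁻¹ ≡ −23 ≡ 29 (mod 52).

29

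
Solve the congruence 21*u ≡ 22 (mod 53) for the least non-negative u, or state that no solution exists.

gcd(21, 53) = 1, so a unique solution mod 53 exists.
21⁻¹ ≡ 48 (mod 53).
u ≡ 48*22 ≡ 49 (mod 53).

49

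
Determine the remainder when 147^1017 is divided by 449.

130

Compute successive squares:
1017 in binary is 1111111001, i.e. 1017 = 512 + 256 + 128 + 64 + 32 + 16 + 8 + 1.
147^1 ≡ 147 (mod 449)
147^2 ≡ 147^2 = 21609 ≡ 57 (mod 449)
147^4 ≡ 57^2 = 3249 ≡ 106 (mod 449)
147^8 ≡ 106^2 = 11236 ≡ 11 (mod 449)
147^16 ≡ 11^2 = 121 (mod 449)
147^32 ≡ 121^2 = 14641 ≡ 273 (mod 449)
147^64 ≡ 273^2 = 74529 ≡ 444 (mod 449)
147^128 ≡ 444^2 = 197136 ≡ 25 (mod 449)
147^256 ≡ 25^2 = 625 ≡ 176 (mod 449)
147^512 ≡ 176^2 = 30976 ≡ 444 (mod 449)
147^1017 = 147^512 * 147^256 * 147^128 * 147^64 * 147^32 * 147^16 * 147^8 * 147^1 ≡ 444 * 176 * 25 * 444 * 273 * 121 * 11 * 147 (mod 449).
Accumulate the product:
444 * 176 = 78144 ≡ 18
18 * 25 = 450 ≡ 1
1 * 444 = 444
444 * 273 = 121212 ≡ 431
431 * 121 = 52151 ≡ 67
67 * 11 = 737 ≡ 288
288 * 147 = 42336 ≡ 130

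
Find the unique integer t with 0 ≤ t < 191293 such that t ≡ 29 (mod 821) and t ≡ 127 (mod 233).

821⁻¹ mod 233: 821×212 ≡ 1 (mod 233), so 821⁻¹ ≡ 212.
t = 29 + 821×((127 − 29)×212 mod 233) = 29 + 821×39 = 32048.
Check: 32048 mod 821 = 29, 32048 mod 233 = 127. ✓

32048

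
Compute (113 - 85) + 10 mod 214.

38

113 - 85 = 28
28 + 10 = 38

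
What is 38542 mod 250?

38542 = 154×250 + 42, so 38542 ≡ 42 (mod 250).

42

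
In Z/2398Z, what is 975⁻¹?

Run the extended Euclidean algorithm:
2398 = 2×975 + 448
975 = 2×448 + 79
448 = 5×79 + 53
79 = 1×53 + 26
53 = 2×26 + 1
26 = 26×1 + 0
gcd(975, 2398) = 1, so the inverse exists.
Bézout: 1 = 37×2398 − 91×975.
So 975⁻¹ ≡ −91 ≡ 2307 (mod 2398).

2307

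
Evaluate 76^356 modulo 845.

61

356 in binary is 101100100, i.e. 356 = 256 + 64 + 32 + 4.
76^1 ≡ 76 (mod 845)
76^2 ≡ 76^2 = 5776 ≡ 706 (mod 845)
76^4 ≡ 706^2 = 498436 ≡ 731 (mod 845)
76^8 ≡ 731^2 = 534361 ≡ 321 (mod 845)
76^16 ≡ 321^2 = 103041 ≡ 796 (mod 845)
76^32 ≡ 796^2 = 633616 ≡ 711 (mod 845)
76^64 ≡ 711^2 = 505521 ≡ 211 (mod 845)
76^128 ≡ 211^2 = 44521 ≡ 581 (mod 845)
76^256 ≡ 581^2 = 337561 ≡ 406 (mod 845)
76^356 = 76^256 × 76^64 × 76^32 × 76^4 ≡ 406 × 211 × 711 × 731 (mod 845).
Accumulate the product:
406 × 211 = 85666 ≡ 321
321 × 711 = 228231 ≡ 81
81 × 731 = 59211 ≡ 61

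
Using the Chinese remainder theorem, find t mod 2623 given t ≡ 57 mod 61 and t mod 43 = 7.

61⁻¹ mod 43: 61×12 ≡ 1 (mod 43), so 61⁻¹ ≡ 12.
t = 57 + 61×((7 − 57)×12 mod 43) = 57 + 61×2 = 179.

179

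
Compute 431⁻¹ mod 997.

997 = 2×431 + 135
431 = 3×135 + 26
135 = 5×26 + 5
26 = 5×5 + 1
5 = 5×1 + 0
gcd(431, 997) = 1, so the inverse exists.
Bézout: 1 = −83×997 + 192×431.
So 431⁻¹ ≡ 192 (mod 997).

192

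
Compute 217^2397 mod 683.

Using repeated squaring:
217^1 ≡ 217 (mod 683)
217^2 ≡ 217^2 = 47089 ≡ 645 (mod 683)
217^4 ≡ 645^2 = 416025 ≡ 78 (mod 683)
217^8 ≡ 78^2 = 6084 ≡ 620 (mod 683)
217^16 ≡ 620^2 = 384400 ≡ 554 (mod 683)
217^32 ≡ 554^2 = 306916 ≡ 249 (mod 683)
217^64 ≡ 249^2 = 62001 ≡ 531 (mod 683)
217^128 ≡ 531^2 = 281961 ≡ 565 (mod 683)
217^256 ≡ 565^2 = 319225 ≡ 264 (mod 683)
217^512 ≡ 264^2 = 69696 ≡ 30 (mod 683)
217^1024 ≡ 30^2 = 900 ≡ 217 (mod 683)
217^2048 ≡ 217^2 = 47089 ≡ 645 (mod 683)
217^2397 = 217^2048 × 217^256 × 217^64 × 217^16 × 217^8 × 217^4 × 217^1 ≡ 645 × 264 × 531 × 554 × 620 × 78 × 217 (mod 683).
Accumulate the product:
645 × 264 = 170280 ≡ 213
213 × 531 = 113103 ≡ 408
408 × 554 = 226032 ≡ 642
642 × 620 = 398040 ≡ 534
534 × 78 = 41652 ≡ 672
672 × 217 = 145824 ≡ 345

345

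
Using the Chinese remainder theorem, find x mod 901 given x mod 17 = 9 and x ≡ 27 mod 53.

17⁻¹ mod 53: 17×25 ≡ 1 (mod 53), so 17⁻¹ ≡ 25.
x = 9 + 17×((27 − 9)×25 mod 53) = 9 + 17×26 = 451.

451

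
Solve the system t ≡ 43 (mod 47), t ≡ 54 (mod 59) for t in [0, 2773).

231

47⁻¹ mod 59: 47*54 ≡ 1 (mod 59), so 47⁻¹ ≡ 54.
t = 43 + 47*((54 − 43)*54 mod 59) = 43 + 47*4 = 231.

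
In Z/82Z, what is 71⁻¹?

67

Apply the Euclidean algorithm and back-substitute:
82 = 1×71 + 11
71 = 6×11 + 5
11 = 2×5 + 1
5 = 5×1 + 0
gcd(71, 82) = 1, so the inverse exists.
Back-substitute for 1:
1 = 1×11 − 2×5
  = −2×71 + 13×11
  = 13×82 − 15×71
So 71⁻¹ ≡ −15 ≡ 67 (mod 82).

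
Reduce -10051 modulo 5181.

-10051 = -2·5181 + 311, so -10051 ≡ 311 (mod 5181).

311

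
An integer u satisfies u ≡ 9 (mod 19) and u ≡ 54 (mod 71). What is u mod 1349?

19⁻¹ mod 71: 19*15 ≡ 1 (mod 71), so 19⁻¹ ≡ 15.
u = 9 + 19*((54 − 9)*15 mod 71) = 9 + 19*36 = 693.

693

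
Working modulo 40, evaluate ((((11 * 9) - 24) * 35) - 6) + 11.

30

11 * 9 = 99 ≡ 19 (mod 40)
19 - 24 = -5 ≡ 35 (mod 40)
35 * 35 = 1225 ≡ 25 (mod 40)
25 - 6 = 19
19 + 11 = 30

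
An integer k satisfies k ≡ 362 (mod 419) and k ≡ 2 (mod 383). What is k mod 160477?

156649

419⁻¹ mod 383: 419·266 ≡ 1 (mod 383), so 419⁻¹ ≡ 266.
k = 362 + 419·((2 − 362)·266 mod 383) = 362 + 419·373 = 156649.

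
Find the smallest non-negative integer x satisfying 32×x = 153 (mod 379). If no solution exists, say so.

gcd(32, 379) = 1, so a unique solution mod 379 exists.
32⁻¹ ≡ 154 (mod 379).
x ≡ 154×153 ≡ 64 (mod 379).

64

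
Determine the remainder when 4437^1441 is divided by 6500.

1441 in binary is 10110100001, i.e. 1441 = 1024 + 256 + 128 + 32 + 1.
4437^1 ≡ 4437 (mod 6500)
4437^2 ≡ 4437^2 = 19686969 ≡ 4969 (mod 6500)
4437^4 ≡ 4969^2 = 24690961 ≡ 3961 (mod 6500)
4437^8 ≡ 3961^2 = 15689521 ≡ 5021 (mod 6500)
4437^16 ≡ 5021^2 = 25210441 ≡ 3441 (mod 6500)
4437^32 ≡ 3441^2 = 11840481 ≡ 3981 (mod 6500)
4437^64 ≡ 3981^2 = 15848361 ≡ 1361 (mod 6500)
4437^128 ≡ 1361^2 = 1852321 ≡ 6321 (mod 6500)
4437^256 ≡ 6321^2 = 39955041 ≡ 6041 (mod 6500)
4437^512 ≡ 6041^2 = 36493681 ≡ 2681 (mod 6500)
4437^1024 ≡ 2681^2 = 7187761 ≡ 5261 (mod 6500)
4437^1441 = 4437^1024 · 4437^256 · 4437^128 · 4437^32 · 4437^1 ≡ 5261 · 6041 · 6321 · 3981 · 4437 (mod 6500).
Accumulate the product:
5261 · 6041 = 31781701 ≡ 3201
3201 · 6321 = 20233521 ≡ 5521
5521 · 3981 = 21979101 ≡ 2601
2601 · 4437 = 11540637 ≡ 3137

3137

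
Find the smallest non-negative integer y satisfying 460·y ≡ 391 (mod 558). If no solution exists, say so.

no solution

gcd(460, 558) = 2, and 2 does not divide 391.
So the congruence has no solution.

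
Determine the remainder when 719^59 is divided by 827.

826

Using repeated squaring:
719^1 ≡ 719 (mod 827)
719^2 ≡ 719^2 = 516961 ≡ 86 (mod 827)
719^4 ≡ 86^2 = 7396 ≡ 780 (mod 827)
719^8 ≡ 780^2 = 608400 ≡ 555 (mod 827)
719^16 ≡ 555^2 = 308025 ≡ 381 (mod 827)
719^32 ≡ 381^2 = 145161 ≡ 436 (mod 827)
719^59 = 719^32 × 719^16 × 719^8 × 719^2 × 719^1 ≡ 436 × 381 × 555 × 86 × 719 (mod 827).
Accumulate the product:
436 × 381 = 166116 ≡ 716
716 × 555 = 397380 ≡ 420
420 × 86 = 36120 ≡ 559
559 × 719 = 401921 ≡ 826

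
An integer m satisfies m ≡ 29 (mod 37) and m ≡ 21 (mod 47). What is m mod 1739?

1102

37⁻¹ mod 47: 37×14 ≡ 1 (mod 47), so 37⁻¹ ≡ 14.
m = 29 + 37×((21 − 29)×14 mod 47) = 29 + 37×29 = 1102.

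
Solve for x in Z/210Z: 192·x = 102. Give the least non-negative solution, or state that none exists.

6

gcd(192, 210) = 6, and 6 | 102, so solutions exist.
Divide through by 6: 32·x ≡ 17 mod 35.
32⁻¹ ≡ 23 (mod 35).
x ≡ 23·17 ≡ 6 (mod 35).
The smallest non-negative solution is x = 6.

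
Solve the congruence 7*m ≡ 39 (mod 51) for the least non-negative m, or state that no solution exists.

gcd(7, 51) = 1, so a unique solution mod 51 exists.
7⁻¹ ≡ 22 (mod 51).
m ≡ 22*39 ≡ 42 (mod 51).

42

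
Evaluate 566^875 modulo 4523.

2057

Compute successive squares:
566^1 ≡ 566 (mod 4523)
566^2 ≡ 566^2 = 320356 ≡ 3746 (mod 4523)
566^4 ≡ 3746^2 = 14032516 ≡ 2170 (mod 4523)
566^8 ≡ 2170^2 = 4708900 ≡ 457 (mod 4523)
566^16 ≡ 457^2 = 208849 ≡ 791 (mod 4523)
566^32 ≡ 791^2 = 625681 ≡ 1507 (mod 4523)
566^64 ≡ 1507^2 = 2271049 ≡ 503 (mod 4523)
566^128 ≡ 503^2 = 253009 ≡ 4244 (mod 4523)
566^256 ≡ 4244^2 = 18011536 ≡ 950 (mod 4523)
566^512 ≡ 950^2 = 902500 ≡ 2423 (mod 4523)
566^875 = 566^512 * 566^256 * 566^64 * 566^32 * 566^8 * 566^2 * 566^1 ≡ 2423 * 950 * 503 * 1507 * 457 * 3746 * 566 (mod 4523).
Accumulate the product:
2423 * 950 = 2301850 ≡ 4166
4166 * 503 = 2095498 ≡ 1349
1349 * 1507 = 2032943 ≡ 2116
2116 * 457 = 967012 ≡ 3613
3613 * 3746 = 13534298 ≡ 1482
1482 * 566 = 838812 ≡ 2057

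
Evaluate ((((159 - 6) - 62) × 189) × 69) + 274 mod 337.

91

159 - 6 = 153
153 - 62 = 91
91 × 189 = 17199 ≡ 12 (mod 337)
12 × 69 = 828 ≡ 154 (mod 337)
154 + 274 = 428 ≡ 91 (mod 337)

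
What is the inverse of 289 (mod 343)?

235

343 = 1·289 + 54
289 = 5·54 + 19
54 = 2·19 + 16
19 = 1·16 + 3
16 = 5·3 + 1
3 = 3·1 + 0
gcd(289, 343) = 1, so the inverse exists.
Bézout: 1 = 91·343 − 108·289.
So 289⁻¹ ≡ −108 ≡ 235 (mod 343).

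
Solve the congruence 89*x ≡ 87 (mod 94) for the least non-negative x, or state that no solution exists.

39

gcd(89, 94) = 1, so a unique solution mod 94 exists.
89⁻¹ ≡ 75 (mod 94).
x ≡ 75*87 ≡ 39 (mod 94).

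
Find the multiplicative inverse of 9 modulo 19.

19 = 2*9 + 1
9 = 9*1 + 0
gcd(9, 19) = 1, so the inverse exists.
Back-substitute for 1:
1 = 1*19 − 2*9
So 9⁻¹ ≡ −2 ≡ 17 (mod 19).

17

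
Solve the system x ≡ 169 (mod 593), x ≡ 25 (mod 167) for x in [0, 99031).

593⁻¹ mod 167: 593·118 ≡ 1 (mod 167), so 593⁻¹ ≡ 118.
x = 169 + 593·((25 − 169)·118 mod 167) = 169 + 593·42 = 25075.

25075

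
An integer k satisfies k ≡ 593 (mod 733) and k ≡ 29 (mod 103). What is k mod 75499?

41641

733⁻¹ mod 103: 733*43 ≡ 1 (mod 103), so 733⁻¹ ≡ 43.
k = 593 + 733*((29 − 593)*43 mod 103) = 593 + 733*56 = 41641.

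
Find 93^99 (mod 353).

317

By square-and-multiply:
93^1 ≡ 93 (mod 353)
93^2 ≡ 93^2 = 8649 ≡ 177 (mod 353)
93^4 ≡ 177^2 = 31329 ≡ 265 (mod 353)
93^8 ≡ 265^2 = 70225 ≡ 331 (mod 353)
93^16 ≡ 331^2 = 109561 ≡ 131 (mod 353)
93^32 ≡ 131^2 = 17161 ≡ 217 (mod 353)
93^64 ≡ 217^2 = 47089 ≡ 140 (mod 353)
93^99 = 93^64 * 93^32 * 93^2 * 93^1 ≡ 140 * 217 * 177 * 93 (mod 353).
Accumulate the product:
140 * 217 = 30380 ≡ 22
22 * 177 = 3894 ≡ 11
11 * 93 = 1023 ≡ 317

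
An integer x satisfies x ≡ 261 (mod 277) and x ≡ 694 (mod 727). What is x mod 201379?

277⁻¹ mod 727: 277·21 ≡ 1 (mod 727), so 277⁻¹ ≡ 21.
x = 261 + 277·((694 − 261)·21 mod 727) = 261 + 277·369 = 102474.
Check: 102474 mod 277 = 261, 102474 mod 727 = 694. ✓

102474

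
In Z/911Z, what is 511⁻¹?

By the extended Euclidean algorithm:
911 = 1·511 + 400
511 = 1·400 + 111
400 = 3·111 + 67
111 = 1·67 + 44
67 = 1·44 + 23
44 = 1·23 + 21
23 = 1·21 + 2
21 = 10·2 + 1
2 = 2·1 + 0
gcd(511, 911) = 1, so the inverse exists.
Bézout: 1 = −244·911 + 435·511.
So 511⁻¹ ≡ 435 (mod 911).

435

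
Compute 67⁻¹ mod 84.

84 = 1*67 + 17
67 = 3*17 + 16
17 = 1*16 + 1
16 = 16*1 + 0
gcd(67, 84) = 1, so the inverse exists.
Back-substitute for 1:
1 = 1*17 − 1*16
  = −1*67 + 4*17
  = 4*84 − 5*67
So 67⁻¹ ≡ −5 ≡ 79 (mod 84).

79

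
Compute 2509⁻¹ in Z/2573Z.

2573 = 1×2509 + 64
2509 = 39×64 + 13
64 = 4×13 + 12
13 = 1×12 + 1
12 = 12×1 + 0
gcd(2509, 2573) = 1, so the inverse exists.
Back-substitute for 1:
1 = 1×13 − 1×12
  = −1×64 + 5×13
  = 5×2509 − 196×64
  = −196×2573 + 201×2509
So 2509⁻¹ ≡ 201 (mod 2573).

201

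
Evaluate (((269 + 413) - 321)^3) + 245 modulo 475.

269 + 413 = 682 ≡ 207 (mod 475)
207 - 321 = -114 ≡ 361 (mod 475)
(361)^3 ≡ 456 (mod 475)
456 + 245 = 701 ≡ 226 (mod 475)

226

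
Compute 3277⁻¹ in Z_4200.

Apply the Euclidean algorithm and back-substitute:
4200 = 1·3277 + 923
3277 = 3·923 + 508
923 = 1·508 + 415
508 = 1·415 + 93
415 = 4·93 + 43
93 = 2·43 + 7
43 = 6·7 + 1
7 = 7·1 + 0
gcd(3277, 4200) = 1, so the inverse exists.
Back-substitute for 1:
1 = 1·43 − 6·7
  = −6·93 + 13·43
  = 13·415 − 58·93
  = −58·508 + 71·415
  = 71·923 − 129·508
  = −129·3277 + 458·923
  = 458·4200 − 587·3277
So 3277⁻¹ ≡ −587 ≡ 3613 (mod 4200).

3613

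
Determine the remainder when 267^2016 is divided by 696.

By square-and-multiply:
2016 in binary is 11111100000, i.e. 2016 = 1024 + 512 + 256 + 128 + 64 + 32.
267^1 ≡ 267 (mod 696)
267^2 ≡ 267^2 = 71289 ≡ 297 (mod 696)
267^4 ≡ 297^2 = 88209 ≡ 513 (mod 696)
267^8 ≡ 513^2 = 263169 ≡ 81 (mod 696)
267^16 ≡ 81^2 = 6561 ≡ 297 (mod 696)
267^32 ≡ 297^2 = 88209 ≡ 513 (mod 696)
267^64 ≡ 513^2 = 263169 ≡ 81 (mod 696)
267^128 ≡ 81^2 = 6561 ≡ 297 (mod 696)
267^256 ≡ 297^2 = 88209 ≡ 513 (mod 696)
267^512 ≡ 513^2 = 263169 ≡ 81 (mod 696)
267^1024 ≡ 81^2 = 6561 ≡ 297 (mod 696)
267^2016 = 267^1024 · 267^512 · 267^256 · 267^128 · 267^64 · 267^32 ≡ 297 · 81 · 513 · 297 · 81 · 513 (mod 696).
Accumulate the product:
297 · 81 = 24057 ≡ 393
393 · 513 = 201609 ≡ 465
465 · 297 = 138105 ≡ 297
297 · 81 = 24057 ≡ 393
393 · 513 = 201609 ≡ 465

465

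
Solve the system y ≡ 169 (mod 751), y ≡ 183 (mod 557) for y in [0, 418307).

319344

751⁻¹ mod 557: 751·468 ≡ 1 (mod 557), so 751⁻¹ ≡ 468.
y = 169 + 751·((183 − 169)·468 mod 557) = 169 + 751·425 = 319344.
Check: 319344 mod 751 = 169, 319344 mod 557 = 183. ✓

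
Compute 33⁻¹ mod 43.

43 = 1×33 + 10
33 = 3×10 + 3
10 = 3×3 + 1
3 = 3×1 + 0
gcd(33, 43) = 1, so the inverse exists.
Bézout: 1 = 10×43 − 13×33.
So 33⁻¹ ≡ −13 ≡ 30 (mod 43).

30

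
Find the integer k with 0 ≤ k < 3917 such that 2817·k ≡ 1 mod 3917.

1257

3917 = 1×2817 + 1100
2817 = 2×1100 + 617
1100 = 1×617 + 483
617 = 1×483 + 134
483 = 3×134 + 81
134 = 1×81 + 53
81 = 1×53 + 28
53 = 1×28 + 25
28 = 1×25 + 3
25 = 8×3 + 1
3 = 3×1 + 0
gcd(2817, 3917) = 1, so the inverse exists.
Bézout: 1 = −904×3917 + 1257×2817.
So 2817⁻¹ ≡ 1257 (mod 3917).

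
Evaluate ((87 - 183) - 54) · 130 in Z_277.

167

87 - 183 = -96 ≡ 181 (mod 277)
181 - 54 = 127
127 · 130 = 16510 ≡ 167 (mod 277)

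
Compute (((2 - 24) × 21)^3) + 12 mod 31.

8

2 - 24 = -22 ≡ 9 (mod 31)
9 × 21 = 189 ≡ 3 (mod 31)
(3)^3 ≡ 27 (mod 31)
27 + 12 = 39 ≡ 8 (mod 31)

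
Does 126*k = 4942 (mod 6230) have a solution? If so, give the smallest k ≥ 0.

gcd(126, 6230) = 14, and 14 | 4942, so solutions exist.
Divide through by 14: 9*k mod 445 = 353.
9⁻¹ ≡ 99 (mod 445).
k ≡ 99*353 ≡ 237 (mod 445).
The smallest non-negative solution is k = 237.

237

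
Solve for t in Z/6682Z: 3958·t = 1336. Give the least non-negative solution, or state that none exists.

gcd(3958, 6682) = 2, and 2 | 1336, so solutions exist.
Divide through by 2: 1979·t = 668 (mod 3341).
1979⁻¹ ≡ 2323 (mod 3341).
t ≡ 2323·668 ≡ 1540 (mod 3341).
The smallest non-negative solution is t = 1540.

1540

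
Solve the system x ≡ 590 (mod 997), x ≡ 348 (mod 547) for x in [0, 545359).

104278

997⁻¹ mod 547: 997*203 ≡ 1 (mod 547), so 997⁻¹ ≡ 203.
x = 590 + 997*((348 − 590)*203 mod 547) = 590 + 997*104 = 104278.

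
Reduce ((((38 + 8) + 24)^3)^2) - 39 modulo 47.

38 + 8 = 46
46 + 24 = 70 ≡ 23 (mod 47)
(23)^3 ≡ 41 (mod 47)
(41)^2 ≡ 36 (mod 47)
36 - 39 = -3 ≡ 44 (mod 47)

44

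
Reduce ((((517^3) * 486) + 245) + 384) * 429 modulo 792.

759

(517)^3 ≡ 253 (mod 792)
253 * 486 = 122958 ≡ 198 (mod 792)
198 + 245 = 443
443 + 384 = 827 ≡ 35 (mod 792)
35 * 429 = 15015 ≡ 759 (mod 792)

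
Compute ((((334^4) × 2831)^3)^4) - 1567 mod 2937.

1107

(334)^4 ≡ 2500 (mod 2937)
2500 × 2831 = 7077500 ≡ 2267 (mod 2937)
(2267)^3 ≡ 485 (mod 2937)
(485)^4 ≡ 2674 (mod 2937)
2674 - 1567 = 1107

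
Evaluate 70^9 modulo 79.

Using repeated squaring:
9 in binary is 1001, i.e. 9 = 8 + 1.
70^1 ≡ 70 (mod 79)
70^2 ≡ 70^2 = 4900 ≡ 2 (mod 79)
70^4 ≡ 2^2 = 4 (mod 79)
70^8 ≡ 4^2 = 16 (mod 79)
70^9 = 70^8 · 70^1 ≡ 16 · 70 (mod 79).
16 · 70 = 1120 ≡ 14 (mod 79).

14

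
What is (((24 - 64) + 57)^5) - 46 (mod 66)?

24 - 64 = -40 ≡ 26 (mod 66)
26 + 57 = 83 ≡ 17 (mod 66)
(17)^5 ≡ 65 (mod 66)
65 - 46 = 19

19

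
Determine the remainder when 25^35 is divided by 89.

87

By square-and-multiply:
25^1 ≡ 25 (mod 89)
25^2 ≡ 25^2 = 625 ≡ 2 (mod 89)
25^4 ≡ 2^2 = 4 (mod 89)
25^8 ≡ 4^2 = 16 (mod 89)
25^16 ≡ 16^2 = 256 ≡ 78 (mod 89)
25^32 ≡ 78^2 = 6084 ≡ 32 (mod 89)
25^35 = 25^32 · 25^2 · 25^1 ≡ 32 · 2 · 25 (mod 89).
Accumulate the product:
32 · 2 = 64
64 · 25 = 1600 ≡ 87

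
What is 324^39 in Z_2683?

2011

Compute successive squares:
39 in binary is 100111, i.e. 39 = 32 + 4 + 2 + 1.
324^1 ≡ 324 (mod 2683)
324^2 ≡ 324^2 = 104976 ≡ 339 (mod 2683)
324^4 ≡ 339^2 = 114921 ≡ 2235 (mod 2683)
324^8 ≡ 2235^2 = 4995225 ≡ 2162 (mod 2683)
324^16 ≡ 2162^2 = 4674244 ≡ 458 (mod 2683)
324^32 ≡ 458^2 = 209764 ≡ 490 (mod 2683)
324^39 = 324^32 * 324^4 * 324^2 * 324^1 ≡ 490 * 2235 * 339 * 324 (mod 2683).
Accumulate the product:
490 * 2235 = 1095150 ≡ 486
486 * 339 = 164754 ≡ 1091
1091 * 324 = 353484 ≡ 2011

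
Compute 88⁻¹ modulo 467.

69

By the extended Euclidean algorithm:
467 = 5×88 + 27
88 = 3×27 + 7
27 = 3×7 + 6
7 = 1×6 + 1
6 = 6×1 + 0
gcd(88, 467) = 1, so the inverse exists.
Back-substitute for 1:
1 = 1×7 − 1×6
  = −1×27 + 4×7
  = 4×88 − 13×27
  = −13×467 + 69×88
So 88⁻¹ ≡ 69 (mod 467).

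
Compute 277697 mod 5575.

4522

277697 = 49×5575 + 4522, so 277697 ≡ 4522 (mod 5575).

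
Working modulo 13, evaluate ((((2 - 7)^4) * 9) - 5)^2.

2 - 7 = -5 ≡ 8 (mod 13)
(8)^4 ≡ 1 (mod 13)
1 * 9 = 9
9 - 5 = 4
(4)^2 ≡ 3 (mod 13)

3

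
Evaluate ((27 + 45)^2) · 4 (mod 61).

57

27 + 45 = 72 ≡ 11 (mod 61)
(11)^2 ≡ 60 (mod 61)
60 · 4 = 240 ≡ 57 (mod 61)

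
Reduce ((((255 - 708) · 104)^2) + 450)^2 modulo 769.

255 - 708 = -453 ≡ 316 (mod 769)
316 · 104 = 32864 ≡ 566 (mod 769)
(566)^2 ≡ 452 (mod 769)
452 + 450 = 902 ≡ 133 (mod 769)
(133)^2 ≡ 2 (mod 769)

2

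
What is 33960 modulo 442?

368

33960 = 76*442 + 368, so 33960 ≡ 368 (mod 442).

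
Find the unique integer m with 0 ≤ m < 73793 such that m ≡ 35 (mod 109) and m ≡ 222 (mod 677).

109⁻¹ mod 677: 109*559 ≡ 1 (mod 677), so 109⁻¹ ≡ 559.
m = 35 + 109*((222 − 35)*559 mod 677) = 35 + 109*275 = 30010.
Check: 30010 mod 109 = 35, 30010 mod 677 = 222. ✓

30010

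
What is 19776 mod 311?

183

19776 = 63·311 + 183, so 19776 ≡ 183 (mod 311).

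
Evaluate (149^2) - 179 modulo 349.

(149)^2 ≡ 214 (mod 349)
214 - 179 = 35

35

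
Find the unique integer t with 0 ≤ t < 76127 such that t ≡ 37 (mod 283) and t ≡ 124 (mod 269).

72485

283⁻¹ mod 269: 283·173 ≡ 1 (mod 269), so 283⁻¹ ≡ 173.
t = 37 + 283·((124 − 37)·173 mod 269) = 37 + 283·256 = 72485.
Check: 72485 mod 283 = 37, 72485 mod 269 = 124. ✓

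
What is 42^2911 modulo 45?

Using repeated squaring:
42^1 ≡ 42 (mod 45)
42^2 ≡ 42^2 = 1764 ≡ 9 (mod 45)
42^4 ≡ 9^2 = 81 ≡ 36 (mod 45)
42^8 ≡ 36^2 = 1296 ≡ 36 (mod 45)
42^16 ≡ 36^2 = 1296 ≡ 36 (mod 45)
42^32 ≡ 36^2 = 1296 ≡ 36 (mod 45)
42^64 ≡ 36^2 = 1296 ≡ 36 (mod 45)
42^128 ≡ 36^2 = 1296 ≡ 36 (mod 45)
42^256 ≡ 36^2 = 1296 ≡ 36 (mod 45)
42^512 ≡ 36^2 = 1296 ≡ 36 (mod 45)
42^1024 ≡ 36^2 = 1296 ≡ 36 (mod 45)
42^2048 ≡ 36^2 = 1296 ≡ 36 (mod 45)
42^2911 = 42^2048 * 42^512 * 42^256 * 42^64 * 42^16 * 42^8 * 42^4 * 42^2 * 42^1 ≡ 36 * 36 * 36 * 36 * 36 * 36 * 36 * 9 * 42 (mod 45).
Accumulate the product:
36 * 36 = 1296 ≡ 36
36 * 36 = 1296 ≡ 36
36 * 36 = 1296 ≡ 36
36 * 36 = 1296 ≡ 36
36 * 36 = 1296 ≡ 36
36 * 36 = 1296 ≡ 36
36 * 9 = 324 ≡ 9
9 * 42 = 378 ≡ 18

18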